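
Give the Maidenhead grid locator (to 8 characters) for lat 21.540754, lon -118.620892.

Add 180° to longitude and 90° to latitude: 61.37911, 111.54075.
Field: lon ⌊61.37911/20⌋ = 3 → D; lat ⌊111.54075/10⌋ = 11 → L.
Square: lon ⌊1.37911/2⌋ = 0; lat ⌊1.54075/1⌋ = 1.
Subsquare: lon ⌊1.37911/0.0833333⌋ = 16 → q; lat ⌊0.54075/0.0416667⌋ = 12 → m.
Extended square: lon ⌊0.04577/0.00833333⌋ = 5; lat ⌊0.04075/0.00416667⌋ = 9.

DL01qm59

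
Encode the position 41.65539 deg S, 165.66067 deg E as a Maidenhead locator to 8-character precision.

RE28ti92

Offset from 180°W / 90°S: lon 345.66067°, lat 48.34461°.
Field: lon ⌊345.66067/20⌋ = 17 → R; lat ⌊48.34461/10⌋ = 4 → E.
Square: lon ⌊5.66067/2⌋ = 2; lat ⌊8.34461/1⌋ = 8.
Subsquare: lon ⌊1.66067/0.0833333⌋ = 19 → t; lat ⌊0.34461/0.0416667⌋ = 8 → i.
Extended square: lon ⌊0.07734/0.00833333⌋ = 9; lat ⌊0.01128/0.00416667⌋ = 2.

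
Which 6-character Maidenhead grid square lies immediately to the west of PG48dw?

PG48cw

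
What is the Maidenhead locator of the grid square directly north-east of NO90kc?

NO90ld

Longitude subsquare k = 10; +1 → 11 = l.
Latitude subsquare c = 2; +1 → 3 = d.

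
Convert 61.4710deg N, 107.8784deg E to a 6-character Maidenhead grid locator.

Add 180° to longitude and 90° to latitude: 287.8784, 151.4710.
Field: 287.8784/20 → 14 → O, 151.4710/10 → 15 → P; chars OP.
Square: 7.8784/2 → 3, 1.4710/1 → 1; chars 31.
Subsquare: 1.8784/0.0833333 → 22 → w, 0.4710/0.0416667 → 11 → l; chars wl.

OP31wl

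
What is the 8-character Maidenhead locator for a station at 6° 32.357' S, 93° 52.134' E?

NI63wl40

Offset from 180°W / 90°S: lon 273.86890°, lat 83.46072°.
Field: 273.86890/20 → 13 → N, 83.46072/10 → 8 → I; chars NI.
Square: 13.86890/2 → 6, 3.46072/1 → 3; chars 63.
Subsquare: 1.86890/0.0833333 → 22 → w, 0.46072/0.0416667 → 11 → l; chars wl.
Extended square: 0.03557/0.00833333 → 4, 0.00238/0.00416667 → 0; chars 40.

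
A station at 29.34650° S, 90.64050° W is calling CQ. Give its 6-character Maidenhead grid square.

Add 180° to longitude and 90° to latitude: 89.3595, 60.6535.
Field (20°×10°, letters A–R): lon ⌊89.3595/20⌋ = 4 → E; lat ⌊60.6535/10⌋ = 6 → G.
Square (2°×1°, digits 0–9): lon ⌊9.3595/2⌋ = 4; lat ⌊0.6535/1⌋ = 0.
Subsquare (5′×2.5′, letters a–x): lon ⌊1.3595/0.0833333⌋ = 16 → q; lat ⌊0.6535/0.0416667⌋ = 15 → p.

EG40qp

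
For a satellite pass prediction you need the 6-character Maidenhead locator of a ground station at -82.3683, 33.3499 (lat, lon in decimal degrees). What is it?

Add 180° to longitude and 90° to latitude: 213.3499, 7.6317.
Field (20°×10°, letters A–R): 213.3499/20 → 10 → K, 7.6317/10 → 0 → A; chars KA.
Square (2°×1°, digits 0–9): 13.3499/2 → 6, 7.6317/1 → 7; chars 67.
Subsquare (5′×2.5′, letters a–x): 1.3499/0.0833333 → 16 → q, 0.6317/0.0416667 → 15 → p; chars qp.

KA67qp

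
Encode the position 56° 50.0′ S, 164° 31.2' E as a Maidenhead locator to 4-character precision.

Add 180° to longitude and 90° to latitude: 344.52, 33.17.
Field: 344.52/20 → 17 → R, 33.17/10 → 3 → D; chars RD.
Square: 4.52/2 → 2, 3.17/1 → 3; chars 23.

RD23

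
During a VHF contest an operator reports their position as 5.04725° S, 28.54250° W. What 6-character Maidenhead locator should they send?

Shift to the Maidenhead origin (180°W, 90°S): lon 151.4575, lat 84.9527.
Field (20°×10°, letters A–R): lon ⌊151.4575/20⌋ = 7 → H; lat ⌊84.9527/10⌋ = 8 → I.
Square (2°×1°, digits 0–9): lon ⌊11.4575/2⌋ = 5; lat ⌊4.9527/1⌋ = 4.
Subsquare (5′×2.5′, letters a–x): lon ⌊1.4575/0.0833333⌋ = 17 → r; lat ⌊0.9527/0.0416667⌋ = 22 → w.

HI54rw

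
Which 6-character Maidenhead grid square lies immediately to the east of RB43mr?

RB43nr

Longitude subsquare m = 12; +1 → 13 = n.
The latitude characters are unchanged.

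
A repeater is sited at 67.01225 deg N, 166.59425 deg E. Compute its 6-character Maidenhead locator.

Shift to the Maidenhead origin (180°W, 90°S): lon 346.5942, lat 157.0122.
Field (20°×10°, letters A–R): lon ⌊346.5942/20⌋ = 17 → R; lat ⌊157.0122/10⌋ = 15 → P.
Square (2°×1°, digits 0–9): lon ⌊6.5942/2⌋ = 3; lat ⌊7.0122/1⌋ = 7.
Subsquare (5′×2.5′, letters a–x): lon ⌊0.5942/0.0833333⌋ = 7 → h; lat ⌊0.0122/0.0416667⌋ = 0 → a.

RP37ha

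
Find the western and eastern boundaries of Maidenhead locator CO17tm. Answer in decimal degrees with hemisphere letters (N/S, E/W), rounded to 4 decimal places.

136.4167° W, 136.3333° W

Field C=2, O=14: +2·20° lon, +14·10° lat → SW at lon -140°, lat 50°.
Square 1, 7: +1·2° lon, +7·1° lat → SW at lon -138°, lat 57°.
Subsquare t=19, m=12: +19·0.0833333° lon, +12·0.0416667° lat → SW at lon -136.417°, lat 57.5°.
Cell spans 0.0833333° lon × 0.0416667° lat.
west 136.4167° W, east 136.3333° W.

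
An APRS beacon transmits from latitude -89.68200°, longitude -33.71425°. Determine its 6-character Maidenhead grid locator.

HA30dh

Add 180° to longitude and 90° to latitude: 146.2858, 0.3180.
Field: 146.2858/20 → 7 → H, 0.3180/10 → 0 → A; chars HA.
Square: 6.2858/2 → 3, 0.3180/1 → 0; chars 30.
Subsquare: 0.2858/0.0833333 → 3 → d, 0.3180/0.0416667 → 7 → h; chars dh.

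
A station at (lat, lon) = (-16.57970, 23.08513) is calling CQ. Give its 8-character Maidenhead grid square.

KH13nk00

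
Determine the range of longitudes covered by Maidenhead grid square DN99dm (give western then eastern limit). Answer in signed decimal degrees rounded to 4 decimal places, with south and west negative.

Field D=3, N=13: +3·20° lon, +13·10° lat → SW at lon -120°, lat 40°.
Square 9, 9: +9·2° lon, +9·1° lat → SW at lon -102°, lat 49°.
Subsquare d=3, m=12: +3·0.0833333° lon, +12·0.0416667° lat → SW at lon -101.75°, lat 49.5°.
Cell spans 0.0833333° lon × 0.0416667° lat.
west -101.7500, east -101.6667.

-101.7500, -101.6667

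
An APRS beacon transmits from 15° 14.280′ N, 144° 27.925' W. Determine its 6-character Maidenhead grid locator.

BK75sf

Shift to the Maidenhead origin (180°W, 90°S): lon 35.5346, lat 105.2380.
Field: 35.5346/20 → 1 → B, 105.2380/10 → 10 → K; chars BK.
Square: 15.5346/2 → 7, 5.2380/1 → 5; chars 75.
Subsquare: 1.5346/0.0833333 → 18 → s, 0.2380/0.0416667 → 5 → f; chars sf.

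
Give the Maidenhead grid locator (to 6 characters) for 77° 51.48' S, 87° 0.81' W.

EB62ld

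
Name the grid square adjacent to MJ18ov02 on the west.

Longitude extended square 0; −1 → -1, wraps to 9, carry into subsquare.
Longitude subsquare o = 14; −1 → 13 = n.
The latitude characters are unchanged.

MJ18nv92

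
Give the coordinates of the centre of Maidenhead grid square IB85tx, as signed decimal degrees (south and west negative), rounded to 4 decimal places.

-74.0208, -2.3750

Field I=8, B=1: +8·20° lon, +1·10° lat → SW at lon -20°, lat -80°.
Square 8, 5: +8·2° lon, +5·1° lat → SW at lon -4°, lat -75°.
Subsquare t=19, x=23: +19·0.0833333° lon, +23·0.0416667° lat → SW at lon -2.41667°, lat -74.0417°.
Cell spans 0.0833333° lon × 0.0416667° lat. Centre is SW corner plus half of each.
latitude -74.0208, longitude -2.3750.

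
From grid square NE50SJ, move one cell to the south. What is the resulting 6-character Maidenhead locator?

NE50si

Latitude subsquare j = 9; −1 → 8 = i.
The longitude characters are unchanged.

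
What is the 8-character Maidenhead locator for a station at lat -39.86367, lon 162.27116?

RF10dd22

Offset from 180°W / 90°S: lon 342.27116°, lat 50.13633°.
Field (20°×10°, letters A–R): lon ⌊342.27116/20⌋ = 17 → R; lat ⌊50.13633/10⌋ = 5 → F.
Square (2°×1°, digits 0–9): lon ⌊2.27116/2⌋ = 1; lat ⌊0.13633/1⌋ = 0.
Subsquare (5′×2.5′, letters a–x): lon ⌊0.27116/0.0833333⌋ = 3 → d; lat ⌊0.13633/0.0416667⌋ = 3 → d.
Extended square (30″×15″, digits 0–9): lon ⌊0.02116/0.00833333⌋ = 2; lat ⌊0.01133/0.00416667⌋ = 2.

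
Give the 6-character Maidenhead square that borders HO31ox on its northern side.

HO32oa

Latitude subsquare x = 23; +1 → 24, wraps to 0 = a, carry into square.
Latitude square 1; +1 → 2.
The longitude characters are unchanged.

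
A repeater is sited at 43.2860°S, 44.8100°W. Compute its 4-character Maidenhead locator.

Add 180° to longitude and 90° to latitude: 135.19, 46.71.
Field: lon ⌊135.19/20⌋ = 6 → G; lat ⌊46.71/10⌋ = 4 → E.
Square: lon ⌊15.19/2⌋ = 7; lat ⌊6.71/1⌋ = 6.

GE76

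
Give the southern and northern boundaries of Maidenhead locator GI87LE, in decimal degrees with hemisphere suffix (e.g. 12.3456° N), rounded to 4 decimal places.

2.8333° S, 2.7917° S

Field G=6, I=8: +6·20° lon, +8·10° lat → SW at lon -60°, lat -10°.
Square 8, 7: +8·2° lon, +7·1° lat → SW at lon -44°, lat -3°.
Subsquare l=11, e=4: +11·0.0833333° lon, +4·0.0416667° lat → SW at lon -43.0833°, lat -2.83333°.
Cell spans 0.0833333° lon × 0.0416667° lat.
south 2.8333° S, north 2.7917° S.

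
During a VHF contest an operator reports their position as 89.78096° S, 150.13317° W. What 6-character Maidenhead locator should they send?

BA40wf

Add 180° to longitude and 90° to latitude: 29.8668, 0.2190.
Field: lon ⌊29.8668/20⌋ = 1 → B; lat ⌊0.2190/10⌋ = 0 → A.
Square: lon ⌊9.8668/2⌋ = 4; lat ⌊0.2190/1⌋ = 0.
Subsquare: lon ⌊1.8668/0.0833333⌋ = 22 → w; lat ⌊0.2190/0.0416667⌋ = 5 → f.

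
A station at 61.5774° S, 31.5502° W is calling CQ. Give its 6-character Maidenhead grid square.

HC48fk

Offset from 180°W / 90°S: lon 148.4498°, lat 28.4226°.
Field: 148.4498/20 → 7 → H, 28.4226/10 → 2 → C; chars HC.
Square: 8.4498/2 → 4, 8.4226/1 → 8; chars 48.
Subsquare: 0.4498/0.0833333 → 5 → f, 0.4226/0.0416667 → 10 → k; chars fk.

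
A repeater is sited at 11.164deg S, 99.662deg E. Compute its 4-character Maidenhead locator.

Offset from 180°W / 90°S: lon 279.66°, lat 78.84°.
Field: lon ⌊279.66/20⌋ = 13 → N; lat ⌊78.84/10⌋ = 7 → H.
Square: lon ⌊19.66/2⌋ = 9; lat ⌊8.84/1⌋ = 8.

NH98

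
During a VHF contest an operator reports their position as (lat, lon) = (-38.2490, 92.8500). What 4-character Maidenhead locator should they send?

Shift to the Maidenhead origin (180°W, 90°S): lon 272.85, lat 51.75.
Field: 272.85/20 → 13 → N, 51.75/10 → 5 → F; chars NF.
Square: 12.85/2 → 6, 1.75/1 → 1; chars 61.

NF61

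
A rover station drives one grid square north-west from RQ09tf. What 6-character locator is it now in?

RQ09sg

Longitude subsquare t = 19; −1 → 18 = s.
Latitude subsquare f = 5; +1 → 6 = g.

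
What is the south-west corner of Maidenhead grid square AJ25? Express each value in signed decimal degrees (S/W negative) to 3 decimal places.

Field A=0, J=9: +0·20° lon, +9·10° lat → SW at lon -180°, lat 0°.
Square 2, 5: +2·2° lon, +5·1° lat → SW at lon -176°, lat 5°.
latitude 5.000, longitude -176.000.

5.000, -176.000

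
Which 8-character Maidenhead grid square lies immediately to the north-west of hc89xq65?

HC89xq56

Longitude extended square 6; −1 → 5.
Latitude extended square 5; +1 → 6.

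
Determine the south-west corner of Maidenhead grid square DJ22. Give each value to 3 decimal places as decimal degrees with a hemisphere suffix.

2.000° N, 116.000° W

Field D=3, J=9: +3·20° lon, +9·10° lat → SW at lon -120°, lat 0°.
Square 2, 2: +2·2° lon, +2·1° lat → SW at lon -116°, lat 2°.
latitude 2.000° N, longitude 116.000° W.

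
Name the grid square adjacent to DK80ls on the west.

DK80ks

Longitude subsquare l = 11; −1 → 10 = k.
The latitude characters are unchanged.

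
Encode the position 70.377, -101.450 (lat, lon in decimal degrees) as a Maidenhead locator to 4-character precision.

DQ90

Offset from 180°W / 90°S: lon 78.55°, lat 160.38°.
Field (20°×10°, letters A–R): 78.55/20 → 3 → D, 160.38/10 → 16 → Q; chars DQ.
Square (2°×1°, digits 0–9): 18.55/2 → 9, 0.38/1 → 0; chars 90.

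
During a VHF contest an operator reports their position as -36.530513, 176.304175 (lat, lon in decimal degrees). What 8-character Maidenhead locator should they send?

RF83dl62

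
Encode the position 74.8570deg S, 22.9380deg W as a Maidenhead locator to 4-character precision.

Offset from 180°W / 90°S: lon 157.06°, lat 15.14°.
Field: 157.06/20 → 7 → H, 15.14/10 → 1 → B; chars HB.
Square: 17.06/2 → 8, 5.14/1 → 5; chars 85.

HB85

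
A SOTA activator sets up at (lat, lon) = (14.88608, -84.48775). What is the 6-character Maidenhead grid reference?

EK74sv

Add 180° to longitude and 90° to latitude: 95.5122, 104.8861.
Field: lon ⌊95.5122/20⌋ = 4 → E; lat ⌊104.8861/10⌋ = 10 → K.
Square: lon ⌊15.5122/2⌋ = 7; lat ⌊4.8861/1⌋ = 4.
Subsquare: lon ⌊1.5122/0.0833333⌋ = 18 → s; lat ⌊0.8861/0.0416667⌋ = 21 → v.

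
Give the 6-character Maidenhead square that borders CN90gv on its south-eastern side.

Longitude subsquare g = 6; +1 → 7 = h.
Latitude subsquare v = 21; −1 → 20 = u.

CN90hu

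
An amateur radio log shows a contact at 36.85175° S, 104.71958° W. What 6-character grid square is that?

DF73pd

Add 180° to longitude and 90° to latitude: 75.2804, 53.1482.
Field (20°×10°, letters A–R): 75.2804/20 → 3 → D, 53.1482/10 → 5 → F; chars DF.
Square (2°×1°, digits 0–9): 15.2804/2 → 7, 3.1482/1 → 3; chars 73.
Subsquare (5′×2.5′, letters a–x): 1.2804/0.0833333 → 15 → p, 0.1482/0.0416667 → 3 → d; chars pd.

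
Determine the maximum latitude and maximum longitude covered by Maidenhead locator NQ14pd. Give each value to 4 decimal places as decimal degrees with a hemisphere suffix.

74.1667° N, 83.3333° E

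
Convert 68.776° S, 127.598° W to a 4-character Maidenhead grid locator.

CC61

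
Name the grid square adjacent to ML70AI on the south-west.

Longitude subsquare a = 0; −1 → -1, wraps to 23 = x, carry into square.
Longitude square 7; −1 → 6.
Latitude subsquare i = 8; −1 → 7 = h.

ML60xh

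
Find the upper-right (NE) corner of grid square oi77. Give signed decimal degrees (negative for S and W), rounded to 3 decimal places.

-2.000, 116.000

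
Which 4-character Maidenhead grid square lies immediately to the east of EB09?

EB19

Longitude square 0; +1 → 1.
The latitude characters are unchanged.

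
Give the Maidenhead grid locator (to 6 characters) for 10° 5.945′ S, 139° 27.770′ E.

Offset from 180°W / 90°S: lon 319.4628°, lat 79.9009°.
Field (20°×10°, letters A–R): lon ⌊319.4628/20⌋ = 15 → P; lat ⌊79.9009/10⌋ = 7 → H.
Square (2°×1°, digits 0–9): lon ⌊19.4628/2⌋ = 9; lat ⌊9.9009/1⌋ = 9.
Subsquare (5′×2.5′, letters a–x): lon ⌊1.4628/0.0833333⌋ = 17 → r; lat ⌊0.9009/0.0416667⌋ = 21 → v.

PH99rv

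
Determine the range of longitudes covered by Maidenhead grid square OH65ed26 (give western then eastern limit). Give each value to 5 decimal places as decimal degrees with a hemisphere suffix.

Field O=14, H=7: +14·20° lon, +7·10° lat → SW at lon 100°, lat -20°.
Square 6, 5: +6·2° lon, +5·1° lat → SW at lon 112°, lat -15°.
Subsquare e=4, d=3: +4·0.0833333° lon, +3·0.0416667° lat → SW at lon 112.333°, lat -14.875°.
Extended square 2, 6: +2·0.00833333° lon, +6·0.00416667° lat → SW at lon 112.35°, lat -14.85°.
Cell spans 0.00833333° lon × 0.00416667° lat.
west 112.35000° E, east 112.35833° E.

112.35000° E, 112.35833° E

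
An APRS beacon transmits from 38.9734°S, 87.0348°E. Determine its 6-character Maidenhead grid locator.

Shift to the Maidenhead origin (180°W, 90°S): lon 267.0348, lat 51.0266.
Field (20°×10°, letters A–R): 267.0348/20 → 13 → N, 51.0266/10 → 5 → F; chars NF.
Square (2°×1°, digits 0–9): 7.0348/2 → 3, 1.0266/1 → 1; chars 31.
Subsquare (5′×2.5′, letters a–x): 1.0348/0.0833333 → 12 → m, 0.0266/0.0416667 → 0 → a; chars ma.

NF31ma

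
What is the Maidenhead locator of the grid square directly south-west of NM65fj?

NM65ei

Longitude subsquare f = 5; −1 → 4 = e.
Latitude subsquare j = 9; −1 → 8 = i.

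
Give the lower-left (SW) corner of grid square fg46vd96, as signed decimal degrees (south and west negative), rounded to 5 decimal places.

-23.85000, -70.17500

Field F=5, G=6: +5·20° lon, +6·10° lat → SW at lon -80°, lat -30°.
Square 4, 6: +4·2° lon, +6·1° lat → SW at lon -72°, lat -24°.
Subsquare v=21, d=3: +21·0.0833333° lon, +3·0.0416667° lat → SW at lon -70.25°, lat -23.875°.
Extended square 9, 6: +9·0.00833333° lon, +6·0.00416667° lat → SW at lon -70.175°, lat -23.85°.
latitude -23.85000, longitude -70.17500.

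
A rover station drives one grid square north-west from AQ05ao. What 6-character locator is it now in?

Longitude subsquare a = 0; −1 → -1, wraps to 23 = x, carry into square.
Longitude square 0; −1 → -1, wraps to 9, carry into field.
Longitude field A = 0; −1 → -1, wraps to 17 = R, wrapping around the antimeridian.
Latitude subsquare o = 14; +1 → 15 = p.

RQ95xp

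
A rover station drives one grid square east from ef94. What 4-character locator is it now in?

Longitude square 9; +1 → 10, wraps to 0, carry into field.
Longitude field E = 4; +1 → 5 = F.
The latitude characters are unchanged.

FF04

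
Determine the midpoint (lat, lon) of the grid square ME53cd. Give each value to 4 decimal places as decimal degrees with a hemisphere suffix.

46.8542° S, 70.2083° E

Field M=12, E=4: +12·20° lon, +4·10° lat → SW at lon 60°, lat -50°.
Square 5, 3: +5·2° lon, +3·1° lat → SW at lon 70°, lat -47°.
Subsquare c=2, d=3: +2·0.0833333° lon, +3·0.0416667° lat → SW at lon 70.1667°, lat -46.875°.
Cell spans 0.0833333° lon × 0.0416667° lat. Centre is SW corner plus half of each.
latitude 46.8542° S, longitude 70.2083° E.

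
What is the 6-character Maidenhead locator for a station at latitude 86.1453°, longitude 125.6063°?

PR26td

Add 180° to longitude and 90° to latitude: 305.6063, 176.1453.
Field: 305.6063/20 → 15 → P, 176.1453/10 → 17 → R; chars PR.
Square: 5.6063/2 → 2, 6.1453/1 → 6; chars 26.
Subsquare: 1.6063/0.0833333 → 19 → t, 0.1453/0.0416667 → 3 → d; chars td.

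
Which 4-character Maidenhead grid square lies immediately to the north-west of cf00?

BF91

Longitude square 0; −1 → -1, wraps to 9, carry into field.
Longitude field C = 2; −1 → 1 = B.
Latitude square 0; +1 → 1.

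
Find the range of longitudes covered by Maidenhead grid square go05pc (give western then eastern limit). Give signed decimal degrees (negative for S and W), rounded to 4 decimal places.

-58.7500, -58.6667

Field G=6, O=14: +6·20° lon, +14·10° lat → SW at lon -60°, lat 50°.
Square 0, 5: +0·2° lon, +5·1° lat → SW at lon -60°, lat 55°.
Subsquare p=15, c=2: +15·0.0833333° lon, +2·0.0416667° lat → SW at lon -58.75°, lat 55.0833°.
Cell spans 0.0833333° lon × 0.0416667° lat.
west -58.7500, east -58.6667.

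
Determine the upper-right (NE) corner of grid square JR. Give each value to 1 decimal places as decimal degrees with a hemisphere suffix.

Field J=9, R=17: +9·20° lon, +17·10° lat → SW at lon 0°, lat 80°.
Cell spans 20° lon × 10° lat. NE corner is SW corner plus one full cell.
latitude 90.0° N, longitude 20.0° E.

90.0° N, 20.0° E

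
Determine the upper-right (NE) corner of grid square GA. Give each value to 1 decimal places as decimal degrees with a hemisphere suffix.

80.0° S, 40.0° W

Field G=6, A=0: +6·20° lon, +0·10° lat → SW at lon -60°, lat -90°.
Cell spans 20° lon × 10° lat. NE corner is SW corner plus one full cell.
latitude 80.0° S, longitude 40.0° W.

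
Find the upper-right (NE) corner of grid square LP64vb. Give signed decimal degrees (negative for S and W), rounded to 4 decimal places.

64.0833, 53.8333

Field L=11, P=15: +11·20° lon, +15·10° lat → SW at lon 40°, lat 60°.
Square 6, 4: +6·2° lon, +4·1° lat → SW at lon 52°, lat 64°.
Subsquare v=21, b=1: +21·0.0833333° lon, +1·0.0416667° lat → SW at lon 53.75°, lat 64.0417°.
Cell spans 0.0833333° lon × 0.0416667° lat. NE corner is SW corner plus one full cell.
latitude 64.0833, longitude 53.8333.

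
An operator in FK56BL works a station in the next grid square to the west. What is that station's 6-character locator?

FK56al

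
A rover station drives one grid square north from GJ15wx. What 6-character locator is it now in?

GJ16wa

Latitude subsquare x = 23; +1 → 24, wraps to 0 = a, carry into square.
Latitude square 5; +1 → 6.
The longitude characters are unchanged.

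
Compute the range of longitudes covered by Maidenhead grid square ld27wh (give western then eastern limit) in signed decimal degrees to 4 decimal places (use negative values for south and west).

45.8333, 45.9167

Field L=11, D=3: +11·20° lon, +3·10° lat → SW at lon 40°, lat -60°.
Square 2, 7: +2·2° lon, +7·1° lat → SW at lon 44°, lat -53°.
Subsquare w=22, h=7: +22·0.0833333° lon, +7·0.0416667° lat → SW at lon 45.8333°, lat -52.7083°.
Cell spans 0.0833333° lon × 0.0416667° lat.
west 45.8333, east 45.9167.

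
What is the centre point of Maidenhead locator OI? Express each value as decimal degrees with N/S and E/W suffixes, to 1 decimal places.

5.0° S, 110.0° E

Field O=14, I=8: +14·20° lon, +8·10° lat → SW at lon 100°, lat -10°.
Cell spans 20° lon × 10° lat. Centre is SW corner plus half of each.
latitude 5.0° S, longitude 110.0° E.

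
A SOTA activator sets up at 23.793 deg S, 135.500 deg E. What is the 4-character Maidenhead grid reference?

PG76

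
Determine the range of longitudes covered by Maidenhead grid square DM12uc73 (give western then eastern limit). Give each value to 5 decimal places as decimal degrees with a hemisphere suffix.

116.27500° W, 116.26667° W

Field D=3, M=12: +3·20° lon, +12·10° lat → SW at lon -120°, lat 30°.
Square 1, 2: +1·2° lon, +2·1° lat → SW at lon -118°, lat 32°.
Subsquare u=20, c=2: +20·0.0833333° lon, +2·0.0416667° lat → SW at lon -116.333°, lat 32.0833°.
Extended square 7, 3: +7·0.00833333° lon, +3·0.00416667° lat → SW at lon -116.275°, lat 32.0958°.
Cell spans 0.00833333° lon × 0.00416667° lat.
west 116.27500° W, east 116.26667° W.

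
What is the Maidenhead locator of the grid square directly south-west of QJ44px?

QJ44ow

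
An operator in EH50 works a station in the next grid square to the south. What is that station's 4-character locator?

Latitude square 0; −1 → -1, wraps to 9, carry into field.
Latitude field H = 7; −1 → 6 = G.
The longitude characters are unchanged.

EG59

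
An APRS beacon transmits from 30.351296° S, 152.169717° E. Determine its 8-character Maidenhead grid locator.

Offset from 180°W / 90°S: lon 332.16972°, lat 59.64870°.
Field: lon ⌊332.16972/20⌋ = 16 → Q; lat ⌊59.64870/10⌋ = 5 → F.
Square: lon ⌊12.16972/2⌋ = 6; lat ⌊9.64870/1⌋ = 9.
Subsquare: lon ⌊0.16972/0.0833333⌋ = 2 → c; lat ⌊0.64870/0.0416667⌋ = 15 → p.
Extended square: lon ⌊0.00305/0.00833333⌋ = 0; lat ⌊0.02370/0.00416667⌋ = 5.

QF69cp05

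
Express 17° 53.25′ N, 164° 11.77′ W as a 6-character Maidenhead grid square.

AK77vv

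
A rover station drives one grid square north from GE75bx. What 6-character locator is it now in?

GE76ba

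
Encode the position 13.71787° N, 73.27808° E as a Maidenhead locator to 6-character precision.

Offset from 180°W / 90°S: lon 253.2781°, lat 103.7179°.
Field: 253.2781/20 → 12 → M, 103.7179/10 → 10 → K; chars MK.
Square: 13.2781/2 → 6, 3.7179/1 → 3; chars 63.
Subsquare: 1.2781/0.0833333 → 15 → p, 0.7179/0.0416667 → 17 → r; chars pr.

MK63pr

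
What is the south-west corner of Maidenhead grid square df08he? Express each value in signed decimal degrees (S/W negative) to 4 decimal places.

-31.8333, -119.4167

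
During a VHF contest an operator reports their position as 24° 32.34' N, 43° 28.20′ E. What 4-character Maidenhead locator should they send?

Add 180° to longitude and 90° to latitude: 223.47, 114.54.
Field (20°×10°, letters A–R): 223.47/20 → 11 → L, 114.54/10 → 11 → L; chars LL.
Square (2°×1°, digits 0–9): 3.47/2 → 1, 4.54/1 → 4; chars 14.

LL14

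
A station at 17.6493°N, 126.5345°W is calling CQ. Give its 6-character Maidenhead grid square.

Add 180° to longitude and 90° to latitude: 53.4655, 107.6493.
Field (20°×10°, letters A–R): lon ⌊53.4655/20⌋ = 2 → C; lat ⌊107.6493/10⌋ = 10 → K.
Square (2°×1°, digits 0–9): lon ⌊13.4655/2⌋ = 6; lat ⌊7.6493/1⌋ = 7.
Subsquare (5′×2.5′, letters a–x): lon ⌊1.4655/0.0833333⌋ = 17 → r; lat ⌊0.6493/0.0416667⌋ = 15 → p.

CK67rp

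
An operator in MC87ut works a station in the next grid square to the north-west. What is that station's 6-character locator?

MC87tu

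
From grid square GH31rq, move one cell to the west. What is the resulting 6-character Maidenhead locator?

GH31qq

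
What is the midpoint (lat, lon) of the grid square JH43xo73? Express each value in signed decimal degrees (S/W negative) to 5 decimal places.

-16.40208, 9.97917

Field J=9, H=7: +9·20° lon, +7·10° lat → SW at lon 0°, lat -20°.
Square 4, 3: +4·2° lon, +3·1° lat → SW at lon 8°, lat -17°.
Subsquare x=23, o=14: +23·0.0833333° lon, +14·0.0416667° lat → SW at lon 9.91667°, lat -16.4167°.
Extended square 7, 3: +7·0.00833333° lon, +3·0.00416667° lat → SW at lon 9.975°, lat -16.4042°.
Cell spans 0.00833333° lon × 0.00416667° lat. Centre is SW corner plus half of each.
latitude -16.40208, longitude 9.97917.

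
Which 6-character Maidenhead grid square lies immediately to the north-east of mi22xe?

Longitude subsquare x = 23; +1 → 24, wraps to 0 = a, carry into square.
Longitude square 2; +1 → 3.
Latitude subsquare e = 4; +1 → 5 = f.

MI32af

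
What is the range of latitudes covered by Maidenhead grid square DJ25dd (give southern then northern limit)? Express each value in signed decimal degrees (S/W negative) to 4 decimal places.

5.1250, 5.1667

Field D=3, J=9: +3·20° lon, +9·10° lat → SW at lon -120°, lat 0°.
Square 2, 5: +2·2° lon, +5·1° lat → SW at lon -116°, lat 5°.
Subsquare d=3, d=3: +3·0.0833333° lon, +3·0.0416667° lat → SW at lon -115.75°, lat 5.125°.
Cell spans 0.0833333° lon × 0.0416667° lat.
south 5.1250, north 5.1667.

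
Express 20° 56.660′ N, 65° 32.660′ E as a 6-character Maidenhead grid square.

ML20sw

Add 180° to longitude and 90° to latitude: 245.5443, 110.9443.
Field: 245.5443/20 → 12 → M, 110.9443/10 → 11 → L; chars ML.
Square: 5.5443/2 → 2, 0.9443/1 → 0; chars 20.
Subsquare: 1.5443/0.0833333 → 18 → s, 0.9443/0.0416667 → 22 → w; chars sw.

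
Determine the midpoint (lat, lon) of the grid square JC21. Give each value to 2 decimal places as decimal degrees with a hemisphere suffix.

68.50° S, 5.00° E

Field J=9, C=2: +9·20° lon, +2·10° lat → SW at lon 0°, lat -70°.
Square 2, 1: +2·2° lon, +1·1° lat → SW at lon 4°, lat -69°.
Cell spans 2° lon × 1° lat. Centre is SW corner plus half of each.
latitude 68.50° S, longitude 5.00° E.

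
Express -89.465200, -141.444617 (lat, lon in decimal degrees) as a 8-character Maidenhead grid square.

BA90gm68

Offset from 180°W / 90°S: lon 38.55538°, lat 0.53480°.
Field: 38.55538/20 → 1 → B, 0.53480/10 → 0 → A; chars BA.
Square: 18.55538/2 → 9, 0.53480/1 → 0; chars 90.
Subsquare: 0.55538/0.0833333 → 6 → g, 0.53480/0.0416667 → 12 → m; chars gm.
Extended square: 0.05538/0.00833333 → 6, 0.03480/0.00416667 → 8; chars 68.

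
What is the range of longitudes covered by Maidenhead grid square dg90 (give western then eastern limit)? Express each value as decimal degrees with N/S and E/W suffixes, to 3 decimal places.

102.000° W, 100.000° W

Field D=3, G=6: +3·20° lon, +6·10° lat → SW at lon -120°, lat -30°.
Square 9, 0: +9·2° lon, +0·1° lat → SW at lon -102°, lat -30°.
Cell spans 2° lon × 1° lat.
west 102.000° W, east 100.000° W.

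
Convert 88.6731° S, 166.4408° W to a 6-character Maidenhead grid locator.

Shift to the Maidenhead origin (180°W, 90°S): lon 13.5592, lat 1.3269.
Field (20°×10°, letters A–R): 13.5592/20 → 0 → A, 1.3269/10 → 0 → A; chars AA.
Square (2°×1°, digits 0–9): 13.5592/2 → 6, 1.3269/1 → 1; chars 61.
Subsquare (5′×2.5′, letters a–x): 1.5592/0.0833333 → 18 → s, 0.3269/0.0416667 → 7 → h; chars sh.

AA61sh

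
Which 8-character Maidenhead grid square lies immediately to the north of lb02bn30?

LB02bn31

Latitude extended square 0; +1 → 1.
The longitude characters are unchanged.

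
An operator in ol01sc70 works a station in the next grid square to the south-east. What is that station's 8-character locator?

Longitude extended square 7; +1 → 8.
Latitude extended square 0; −1 → -1, wraps to 9, carry into subsquare.
Latitude subsquare c = 2; −1 → 1 = b.

OL01sb89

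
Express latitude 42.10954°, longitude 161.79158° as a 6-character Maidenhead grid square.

RN02vc

Offset from 180°W / 90°S: lon 341.7916°, lat 132.1095°.
Field: lon ⌊341.7916/20⌋ = 17 → R; lat ⌊132.1095/10⌋ = 13 → N.
Square: lon ⌊1.7916/2⌋ = 0; lat ⌊2.1095/1⌋ = 2.
Subsquare: lon ⌊1.7916/0.0833333⌋ = 21 → v; lat ⌊0.1095/0.0416667⌋ = 2 → c.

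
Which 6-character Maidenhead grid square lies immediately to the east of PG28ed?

Longitude subsquare e = 4; +1 → 5 = f.
The latitude characters are unchanged.

PG28fd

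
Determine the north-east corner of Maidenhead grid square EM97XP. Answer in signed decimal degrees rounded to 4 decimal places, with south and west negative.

37.6667, -80.0000

Field E=4, M=12: +4·20° lon, +12·10° lat → SW at lon -100°, lat 30°.
Square 9, 7: +9·2° lon, +7·1° lat → SW at lon -82°, lat 37°.
Subsquare x=23, p=15: +23·0.0833333° lon, +15·0.0416667° lat → SW at lon -80.0833°, lat 37.625°.
Cell spans 0.0833333° lon × 0.0416667° lat. NE corner is SW corner plus one full cell.
latitude 37.6667, longitude -80.0000.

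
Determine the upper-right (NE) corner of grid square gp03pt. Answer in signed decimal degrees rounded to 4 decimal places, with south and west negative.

63.8333, -58.6667

Field G=6, P=15: +6·20° lon, +15·10° lat → SW at lon -60°, lat 60°.
Square 0, 3: +0·2° lon, +3·1° lat → SW at lon -60°, lat 63°.
Subsquare p=15, t=19: +15·0.0833333° lon, +19·0.0416667° lat → SW at lon -58.75°, lat 63.7917°.
Cell spans 0.0833333° lon × 0.0416667° lat. NE corner is SW corner plus one full cell.
latitude 63.8333, longitude -58.6667.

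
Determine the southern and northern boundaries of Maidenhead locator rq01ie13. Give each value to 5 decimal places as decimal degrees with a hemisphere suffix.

71.17917° N, 71.18333° N

Field R=17, Q=16: +17·20° lon, +16·10° lat → SW at lon 160°, lat 70°.
Square 0, 1: +0·2° lon, +1·1° lat → SW at lon 160°, lat 71°.
Subsquare i=8, e=4: +8·0.0833333° lon, +4·0.0416667° lat → SW at lon 160.667°, lat 71.1667°.
Extended square 1, 3: +1·0.00833333° lon, +3·0.00416667° lat → SW at lon 160.675°, lat 71.1792°.
Cell spans 0.00833333° lon × 0.00416667° lat.
south 71.17917° N, north 71.18333° N.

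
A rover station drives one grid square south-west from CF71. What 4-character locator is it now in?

CF60

Longitude square 7; −1 → 6.
Latitude square 1; −1 → 0.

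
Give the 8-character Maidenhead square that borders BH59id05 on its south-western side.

Longitude extended square 0; −1 → -1, wraps to 9, carry into subsquare.
Longitude subsquare i = 8; −1 → 7 = h.
Latitude extended square 5; −1 → 4.

BH59hd94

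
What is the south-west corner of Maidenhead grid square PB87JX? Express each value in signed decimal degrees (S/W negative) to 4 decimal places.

-72.0417, 136.7500

Field P=15, B=1: +15·20° lon, +1·10° lat → SW at lon 120°, lat -80°.
Square 8, 7: +8·2° lon, +7·1° lat → SW at lon 136°, lat -73°.
Subsquare j=9, x=23: +9·0.0833333° lon, +23·0.0416667° lat → SW at lon 136.75°, lat -72.0417°.
latitude -72.0417, longitude 136.7500.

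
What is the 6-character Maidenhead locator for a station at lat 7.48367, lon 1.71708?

Add 180° to longitude and 90° to latitude: 181.7171, 97.4837.
Field: 181.7171/20 → 9 → J, 97.4837/10 → 9 → J; chars JJ.
Square: 1.7171/2 → 0, 7.4837/1 → 7; chars 07.
Subsquare: 1.7171/0.0833333 → 20 → u, 0.4837/0.0416667 → 11 → l; chars ul.

JJ07ul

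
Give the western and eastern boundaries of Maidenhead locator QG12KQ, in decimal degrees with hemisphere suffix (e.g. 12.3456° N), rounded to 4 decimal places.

Field Q=16, G=6: +16·20° lon, +6·10° lat → SW at lon 140°, lat -30°.
Square 1, 2: +1·2° lon, +2·1° lat → SW at lon 142°, lat -28°.
Subsquare k=10, q=16: +10·0.0833333° lon, +16·0.0416667° lat → SW at lon 142.833°, lat -27.3333°.
Cell spans 0.0833333° lon × 0.0416667° lat.
west 142.8333° E, east 142.9167° E.

142.8333° E, 142.9167° E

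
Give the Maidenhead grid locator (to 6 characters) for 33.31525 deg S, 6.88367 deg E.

JF36kq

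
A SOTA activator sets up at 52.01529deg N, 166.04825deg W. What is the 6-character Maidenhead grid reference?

Add 180° to longitude and 90° to latitude: 13.9518, 142.0153.
Field: 13.9518/20 → 0 → A, 142.0153/10 → 14 → O; chars AO.
Square: 13.9518/2 → 6, 2.0153/1 → 2; chars 62.
Subsquare: 1.9518/0.0833333 → 23 → x, 0.0153/0.0416667 → 0 → a; chars xa.

AO62xa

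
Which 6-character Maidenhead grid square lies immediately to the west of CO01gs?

CO01fs

Longitude subsquare g = 6; −1 → 5 = f.
The latitude characters are unchanged.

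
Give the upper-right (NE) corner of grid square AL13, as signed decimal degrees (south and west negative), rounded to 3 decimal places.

24.000, -176.000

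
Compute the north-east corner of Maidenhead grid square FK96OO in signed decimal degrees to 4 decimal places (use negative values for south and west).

Field F=5, K=10: +5·20° lon, +10·10° lat → SW at lon -80°, lat 10°.
Square 9, 6: +9·2° lon, +6·1° lat → SW at lon -62°, lat 16°.
Subsquare o=14, o=14: +14·0.0833333° lon, +14·0.0416667° lat → SW at lon -60.8333°, lat 16.5833°.
Cell spans 0.0833333° lon × 0.0416667° lat. NE corner is SW corner plus one full cell.
latitude 16.6250, longitude -60.7500.

16.6250, -60.7500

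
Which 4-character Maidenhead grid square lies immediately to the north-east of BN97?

Longitude square 9; +1 → 10, wraps to 0, carry into field.
Longitude field B = 1; +1 → 2 = C.
Latitude square 7; +1 → 8.

CN08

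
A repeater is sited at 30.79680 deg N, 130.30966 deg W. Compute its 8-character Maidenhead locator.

CM40ut21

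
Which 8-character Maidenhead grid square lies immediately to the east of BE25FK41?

BE25fk51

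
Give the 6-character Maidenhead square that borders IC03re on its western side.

IC03qe

Longitude subsquare r = 17; −1 → 16 = q.
The latitude characters are unchanged.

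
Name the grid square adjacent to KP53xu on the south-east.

KP63at

Longitude subsquare x = 23; +1 → 24, wraps to 0 = a, carry into square.
Longitude square 5; +1 → 6.
Latitude subsquare u = 20; −1 → 19 = t.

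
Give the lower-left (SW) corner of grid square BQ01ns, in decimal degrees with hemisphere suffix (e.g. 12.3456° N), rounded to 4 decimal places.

71.7500° N, 158.9167° W

Field B=1, Q=16: +1·20° lon, +16·10° lat → SW at lon -160°, lat 70°.
Square 0, 1: +0·2° lon, +1·1° lat → SW at lon -160°, lat 71°.
Subsquare n=13, s=18: +13·0.0833333° lon, +18·0.0416667° lat → SW at lon -158.917°, lat 71.75°.
latitude 71.7500° N, longitude 158.9167° W.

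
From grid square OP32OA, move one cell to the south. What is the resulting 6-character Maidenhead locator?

Latitude subsquare a = 0; −1 → -1, wraps to 23 = x, carry into square.
Latitude square 2; −1 → 1.
The longitude characters are unchanged.

OP31ox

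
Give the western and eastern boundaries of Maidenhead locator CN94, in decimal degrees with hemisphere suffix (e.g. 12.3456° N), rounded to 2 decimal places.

Field C=2, N=13: +2·20° lon, +13·10° lat → SW at lon -140°, lat 40°.
Square 9, 4: +9·2° lon, +4·1° lat → SW at lon -122°, lat 44°.
Cell spans 2° lon × 1° lat.
west 122.00° W, east 120.00° W.

122.00° W, 120.00° W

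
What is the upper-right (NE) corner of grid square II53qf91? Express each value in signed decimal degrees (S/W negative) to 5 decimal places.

-6.78333, -8.58333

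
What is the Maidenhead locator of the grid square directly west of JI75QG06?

JI75pg96

Longitude extended square 0; −1 → -1, wraps to 9, carry into subsquare.
Longitude subsquare q = 16; −1 → 15 = p.
The latitude characters are unchanged.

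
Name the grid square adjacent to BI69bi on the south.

BI69bh

Latitude subsquare i = 8; −1 → 7 = h.
The longitude characters are unchanged.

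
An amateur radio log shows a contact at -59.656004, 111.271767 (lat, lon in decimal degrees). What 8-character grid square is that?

OD50pi22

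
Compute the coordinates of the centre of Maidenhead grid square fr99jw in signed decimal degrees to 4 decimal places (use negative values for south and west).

89.9375, -61.2083

Field F=5, R=17: +5·20° lon, +17·10° lat → SW at lon -80°, lat 80°.
Square 9, 9: +9·2° lon, +9·1° lat → SW at lon -62°, lat 89°.
Subsquare j=9, w=22: +9·0.0833333° lon, +22·0.0416667° lat → SW at lon -61.25°, lat 89.9167°.
Cell spans 0.0833333° lon × 0.0416667° lat. Centre is SW corner plus half of each.
latitude 89.9375, longitude -61.2083.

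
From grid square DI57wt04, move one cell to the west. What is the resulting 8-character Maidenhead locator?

Longitude extended square 0; −1 → -1, wraps to 9, carry into subsquare.
Longitude subsquare w = 22; −1 → 21 = v.
The latitude characters are unchanged.

DI57vt94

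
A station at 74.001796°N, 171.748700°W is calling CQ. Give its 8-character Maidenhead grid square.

AQ44da00

Offset from 180°W / 90°S: lon 8.25130°, lat 164.00180°.
Field: lon ⌊8.25130/20⌋ = 0 → A; lat ⌊164.00180/10⌋ = 16 → Q.
Square: lon ⌊8.25130/2⌋ = 4; lat ⌊4.00180/1⌋ = 4.
Subsquare: lon ⌊0.25130/0.0833333⌋ = 3 → d; lat ⌊0.00180/0.0416667⌋ = 0 → a.
Extended square: lon ⌊0.00130/0.00833333⌋ = 0; lat ⌊0.00180/0.00416667⌋ = 0.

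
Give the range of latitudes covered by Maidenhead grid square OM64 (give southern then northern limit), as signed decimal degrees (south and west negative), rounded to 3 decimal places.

Field O=14, M=12: +14·20° lon, +12·10° lat → SW at lon 100°, lat 30°.
Square 6, 4: +6·2° lon, +4·1° lat → SW at lon 112°, lat 34°.
Cell spans 2° lon × 1° lat.
south 34.000, north 35.000.

34.000, 35.000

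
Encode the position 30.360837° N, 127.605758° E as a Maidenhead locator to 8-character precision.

PM30ti26

Shift to the Maidenhead origin (180°W, 90°S): lon 307.60576, lat 120.36084.
Field: 307.60576/20 → 15 → P, 120.36084/10 → 12 → M; chars PM.
Square: 7.60576/2 → 3, 0.36084/1 → 0; chars 30.
Subsquare: 1.60576/0.0833333 → 19 → t, 0.36084/0.0416667 → 8 → i; chars ti.
Extended square: 0.02242/0.00833333 → 2, 0.02750/0.00416667 → 6; chars 26.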